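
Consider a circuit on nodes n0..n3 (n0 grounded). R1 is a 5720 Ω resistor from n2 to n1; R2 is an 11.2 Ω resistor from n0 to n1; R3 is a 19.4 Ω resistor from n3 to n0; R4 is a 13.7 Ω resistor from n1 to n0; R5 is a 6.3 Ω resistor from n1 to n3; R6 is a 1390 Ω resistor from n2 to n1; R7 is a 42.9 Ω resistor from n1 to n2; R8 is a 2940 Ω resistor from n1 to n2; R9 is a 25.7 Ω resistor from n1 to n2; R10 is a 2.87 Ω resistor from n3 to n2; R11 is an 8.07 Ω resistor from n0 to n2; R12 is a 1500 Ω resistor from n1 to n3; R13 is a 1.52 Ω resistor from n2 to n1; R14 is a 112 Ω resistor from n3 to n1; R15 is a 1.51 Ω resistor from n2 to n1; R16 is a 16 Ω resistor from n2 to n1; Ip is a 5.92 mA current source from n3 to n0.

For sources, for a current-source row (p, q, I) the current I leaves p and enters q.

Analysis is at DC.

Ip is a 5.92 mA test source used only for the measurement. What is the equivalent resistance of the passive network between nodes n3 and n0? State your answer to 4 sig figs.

R_eq = 4.264 Ω

Element admittances at DC:
  Y(R1) = 0.0001748 S between n2,n1
  Y(R2) = 0.08929 S between n0,n1
  Y(R3) = 0.05155 S between n3,n0
  Y(R4) = 0.07299 S between n1,n0
  Y(R5) = 0.1587 S between n1,n3
  Y(R6) = 0.0007194 S between n2,n1
  Y(R7) = 0.02331 S between n1,n2
  Y(R8) = 0.0003401 S between n1,n2
  Y(R9) = 0.03891 S between n1,n2
  Y(R10) = 0.3484 S between n3,n2
  Y(R11) = 0.1239 S between n0,n2
  Y(R12) = 0.0006667 S between n1,n3
  Y(R13) = 0.6579 S between n2,n1
  Y(R14) = 0.008929 S between n3,n1
  Y(R15) = 0.6623 S between n2,n1
  Y(R16) = 0.06250 S between n2,n1
  Ip: injects 0.00592 A into n0 (from n3)
Assemble and solve the 3×3 MNA system:
  V(n1)=-0.01584  V(n2)=-0.01653  V(n3)=-0.02524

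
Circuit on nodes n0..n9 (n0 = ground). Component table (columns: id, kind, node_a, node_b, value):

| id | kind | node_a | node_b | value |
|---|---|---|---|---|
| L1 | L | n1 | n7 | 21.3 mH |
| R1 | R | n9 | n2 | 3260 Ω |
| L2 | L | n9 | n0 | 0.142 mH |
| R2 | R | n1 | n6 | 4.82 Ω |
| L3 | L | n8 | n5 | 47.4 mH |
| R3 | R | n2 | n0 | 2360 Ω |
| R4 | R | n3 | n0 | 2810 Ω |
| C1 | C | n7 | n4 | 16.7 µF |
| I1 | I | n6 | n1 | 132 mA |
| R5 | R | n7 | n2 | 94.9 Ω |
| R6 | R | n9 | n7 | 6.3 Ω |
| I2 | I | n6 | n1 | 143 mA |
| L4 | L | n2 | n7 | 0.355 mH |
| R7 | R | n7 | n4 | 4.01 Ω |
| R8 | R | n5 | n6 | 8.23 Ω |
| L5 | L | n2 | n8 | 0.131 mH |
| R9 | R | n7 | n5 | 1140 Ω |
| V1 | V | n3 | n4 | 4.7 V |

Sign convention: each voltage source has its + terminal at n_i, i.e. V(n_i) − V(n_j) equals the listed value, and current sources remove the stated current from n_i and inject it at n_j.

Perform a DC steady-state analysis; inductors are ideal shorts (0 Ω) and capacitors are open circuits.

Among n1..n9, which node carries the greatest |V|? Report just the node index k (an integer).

Apply KCL at each of the 9 non-ground nodes and solve the resulting linear system.
Node n1: branches {L1, R2, I1, I2} → V_1 = -0.01045
Node n2: branches {R1, R3, R5, L4, L5} → V_2 = -0.01045
Node n3: branches {R4, V1} → V_3 = 4.683
Node n4: branches {C1, R7, V1} → V_4 = -0.01713
Node n5: branches {L3, R8, R9} → V_5 = -0.01045
Node n6: branches {R2, I1, I2, R8} → V_6 = -0.8464
Node n7: branches {L1, C1, R5, R6, L4, R7, R9} → V_7 = -0.01045
Node n8: branches {L3, L5} → V_8 = -0.01045
Node n9: branches {R1, L2, R6} → V_9 = 0.000
Source currents: i(L1)=0.1016, i(L2)=-0.001662, i(L3)=0.1016, i(L4)=-0.1016, i(L5)=0.1016, i(V1)=-0.001667

3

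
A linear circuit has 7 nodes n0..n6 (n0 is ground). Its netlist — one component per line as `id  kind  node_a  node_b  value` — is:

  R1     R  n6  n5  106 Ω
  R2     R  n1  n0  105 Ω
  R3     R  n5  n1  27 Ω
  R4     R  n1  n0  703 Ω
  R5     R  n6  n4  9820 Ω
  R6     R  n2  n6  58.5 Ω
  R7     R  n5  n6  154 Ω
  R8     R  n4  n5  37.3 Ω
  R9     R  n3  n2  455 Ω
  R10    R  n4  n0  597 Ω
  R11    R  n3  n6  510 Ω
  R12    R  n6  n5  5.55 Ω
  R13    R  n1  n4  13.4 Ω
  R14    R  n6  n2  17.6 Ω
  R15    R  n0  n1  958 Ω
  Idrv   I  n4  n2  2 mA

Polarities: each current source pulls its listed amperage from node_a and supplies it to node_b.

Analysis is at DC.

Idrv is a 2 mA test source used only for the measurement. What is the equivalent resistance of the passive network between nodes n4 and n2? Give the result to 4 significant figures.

MNA unknowns: 6 node voltages V₁..V_6
R1: Y=0.009434 on G[6,5]
R2: Y=0.009524 on G[1,0]
R3: Y=0.03704 on G[5,1]
R4: Y=0.001422 on G[1,0]
R5: Y=0.0001018 on G[6,4]
R6: Y=0.01709 on G[2,6]
R7: Y=0.006494 on G[5,6]
R8: Y=0.02681 on G[4,5]
R9: Y=0.002198 on G[3,2]
R10: Y=0.001675 on G[4,0]
R11: Y=0.001961 on G[3,6]
R12: Y=0.1802 on G[6,5]
R13: Y=0.07463 on G[1,4]
R14: Y=0.05682 on G[6,2]
R15: Y=0.001044 on G[0,1]
Idrv: z[4]−=0.002, z[2]+=0.002
solve → V1=0.001548, V2=0.06435, V3=0.05177, V4=-0.01108, V5=0.02749, V6=0.03767

R_eq = 37.72 Ω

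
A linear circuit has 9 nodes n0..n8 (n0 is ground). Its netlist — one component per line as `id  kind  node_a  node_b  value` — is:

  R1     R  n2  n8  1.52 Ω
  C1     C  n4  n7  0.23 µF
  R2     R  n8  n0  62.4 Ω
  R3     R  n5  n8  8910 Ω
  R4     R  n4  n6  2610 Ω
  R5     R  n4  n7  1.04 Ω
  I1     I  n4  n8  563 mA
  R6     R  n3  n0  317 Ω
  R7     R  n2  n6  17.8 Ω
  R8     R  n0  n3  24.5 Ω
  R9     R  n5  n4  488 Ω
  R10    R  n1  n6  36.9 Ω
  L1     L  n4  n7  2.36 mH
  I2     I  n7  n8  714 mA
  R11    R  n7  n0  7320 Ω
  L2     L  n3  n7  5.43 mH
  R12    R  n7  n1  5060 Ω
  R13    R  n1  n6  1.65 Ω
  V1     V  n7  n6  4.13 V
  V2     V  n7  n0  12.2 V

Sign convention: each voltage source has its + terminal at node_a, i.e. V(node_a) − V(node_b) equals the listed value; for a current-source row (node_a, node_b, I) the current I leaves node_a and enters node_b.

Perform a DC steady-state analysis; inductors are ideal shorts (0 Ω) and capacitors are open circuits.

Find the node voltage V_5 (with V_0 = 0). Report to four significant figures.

12.86 V

MNA unknowns: 8 node voltages V₁..V_8 plus 4 source currents (L1, L2, V1, V2)
R1: Y=0.6579 on G[2,8]
C1: Y=0.000 on G[4,7]
R2: Y=0.01603 on G[8,0]
R3: Y=0.0001122 on G[5,8]
R4: Y=0.0003831 on G[4,6]
R5: Y=0.9615 on G[4,7]
I1: z[4]−=0.563, z[8]+=0.563
R6: Y=0.003155 on G[3,0]
R7: Y=0.05618 on G[2,6]
R8: Y=0.04082 on G[0,3]
R9: Y=0.002049 on G[5,4]
R10: Y=0.02710 on G[1,6]
L1: row V4−V7=0, i_L1 at 4,7
I2: z[7]−=0.714, z[8]+=0.714
R11: Y=0.0001366 on G[7,0]
L2: row V3−V7=0, i_L2 at 3,7
R12: Y=0.0001976 on G[7,1]
R13: Y=0.6061 on G[1,6]
V1: row V7−V6=4.13, i_V1 at 7,6
V2: row V7−V0=12.2, i_V2 at 7,0
solve → V1=8.071, V2=23.65, V3=12.20, V4=12.20, V5=12.86, V6=8.070, V7=12.20, V8=24.98
aux → i_L1=-0.5632, i_L2=-0.5364, i_V1=-0.8777, i_V2=-0.9384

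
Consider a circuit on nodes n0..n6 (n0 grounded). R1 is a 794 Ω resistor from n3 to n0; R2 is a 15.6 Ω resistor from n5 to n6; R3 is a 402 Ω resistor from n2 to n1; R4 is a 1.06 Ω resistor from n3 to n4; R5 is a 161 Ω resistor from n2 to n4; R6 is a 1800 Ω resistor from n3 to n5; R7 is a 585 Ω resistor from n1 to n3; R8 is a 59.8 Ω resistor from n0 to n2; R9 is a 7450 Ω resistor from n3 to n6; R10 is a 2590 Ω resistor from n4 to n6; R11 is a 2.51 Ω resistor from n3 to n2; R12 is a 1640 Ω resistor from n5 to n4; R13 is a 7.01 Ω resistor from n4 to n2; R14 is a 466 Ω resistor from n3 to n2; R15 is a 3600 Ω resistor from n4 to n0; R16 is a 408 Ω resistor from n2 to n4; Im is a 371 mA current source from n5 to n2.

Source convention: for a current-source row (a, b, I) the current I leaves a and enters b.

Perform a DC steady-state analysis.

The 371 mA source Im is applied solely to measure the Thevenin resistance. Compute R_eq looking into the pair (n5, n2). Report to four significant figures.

MNA unknowns: 6 node voltages V₁..V_6
R1: Y=0.001259 on G[3,0]
R2: Y=0.06410 on G[5,6]
R3: Y=0.002488 on G[2,1]
R4: Y=0.9434 on G[3,4]
R5: Y=0.006211 on G[2,4]
R6: Y=0.0005556 on G[3,5]
R7: Y=0.001709 on G[1,3]
R8: Y=0.01672 on G[0,2]
R9: Y=0.0001342 on G[3,6]
R10: Y=0.0003861 on G[4,6]
R11: Y=0.3984 on G[3,2]
R12: Y=0.0006098 on G[5,4]
R13: Y=0.1427 on G[4,2]
R14: Y=0.002146 on G[3,2]
R15: Y=0.0002778 on G[4,0]
R16: Y=0.002451 on G[2,4]
Im: z[5]−=0.371, z[2]+=0.371
solve → V1=-0.2047, V2=0.05548, V3=-0.5833, V4=-0.6949, V5=-221.3, V6=-219.5

R_eq = 596.6 Ω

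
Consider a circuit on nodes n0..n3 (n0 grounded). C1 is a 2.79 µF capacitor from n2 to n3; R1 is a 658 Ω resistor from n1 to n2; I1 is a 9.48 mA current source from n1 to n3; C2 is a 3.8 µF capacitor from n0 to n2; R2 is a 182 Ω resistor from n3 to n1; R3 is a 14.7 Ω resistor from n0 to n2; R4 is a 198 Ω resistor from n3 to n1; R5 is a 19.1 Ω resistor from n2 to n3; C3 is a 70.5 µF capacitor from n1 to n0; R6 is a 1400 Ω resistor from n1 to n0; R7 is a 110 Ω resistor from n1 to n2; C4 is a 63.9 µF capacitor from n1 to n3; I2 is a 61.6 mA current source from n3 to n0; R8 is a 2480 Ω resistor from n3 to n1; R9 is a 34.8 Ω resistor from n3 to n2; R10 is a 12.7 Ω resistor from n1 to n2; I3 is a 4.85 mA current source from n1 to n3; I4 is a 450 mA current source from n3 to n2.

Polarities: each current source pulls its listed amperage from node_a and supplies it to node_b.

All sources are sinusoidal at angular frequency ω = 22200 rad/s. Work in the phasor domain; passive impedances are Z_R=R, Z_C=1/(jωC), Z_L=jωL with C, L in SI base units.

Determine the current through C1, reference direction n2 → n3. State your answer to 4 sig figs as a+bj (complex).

Element admittances at ω=22200 rad/s:
  Y(C1) = 0.000+0.06194j S between n2,n3
  Y(R1) = 0.001520+0.000j S between n1,n2
  I1: injects 0.00948 A into n3 (from n1)
  Y(C2) = 0.000+0.08436j S between n0,n2
  Y(R2) = 0.005495+0.000j S between n3,n1
  Y(R3) = 0.06803+0.000j S between n0,n2
  Y(R4) = 0.005051+0.000j S between n3,n1
  Y(R5) = 0.05236+0.000j S between n2,n3
  Y(C3) = 0.000+1.565j S between n1,n0
  Y(R6) = 0.0007143+0.000j S between n1,n0
  Y(R7) = 0.009091+0.000j S between n1,n2
  Y(C4) = 0.000+1.419j S between n1,n3
  I2: injects 0.0616 A into n0 (from n3)
  Y(R8) = 0.0004032+0.000j S between n3,n1
  Y(R9) = 0.02874+0.000j S between n3,n2
  Y(R10) = 0.07874+0.000j S between n1,n2
  I3: injects 0.00485 A into n3 (from n1)
  I4: injects 0.45 A into n2 (from n3)
Assemble and solve the 3×3 MNA system:
  V(n1)=-0.04391+0.1341j  V(n2)=1.352-0.6683j  V(n3)=-0.04348+0.3600j

0.06369+0.08645j A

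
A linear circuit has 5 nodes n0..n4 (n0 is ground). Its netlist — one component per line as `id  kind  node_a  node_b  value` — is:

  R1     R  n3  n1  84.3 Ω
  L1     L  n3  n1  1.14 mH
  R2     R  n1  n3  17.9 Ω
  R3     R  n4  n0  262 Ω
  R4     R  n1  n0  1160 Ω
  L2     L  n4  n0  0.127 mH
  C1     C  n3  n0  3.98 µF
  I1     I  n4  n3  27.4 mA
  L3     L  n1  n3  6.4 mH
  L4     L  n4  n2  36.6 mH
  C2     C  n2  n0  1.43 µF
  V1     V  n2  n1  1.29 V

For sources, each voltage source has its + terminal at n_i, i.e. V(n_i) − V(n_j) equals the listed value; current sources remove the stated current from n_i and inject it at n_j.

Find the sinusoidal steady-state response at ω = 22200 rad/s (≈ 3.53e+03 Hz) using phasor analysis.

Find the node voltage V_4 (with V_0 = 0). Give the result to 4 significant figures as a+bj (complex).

0.002594-0.07887j V

MNA unknowns: 4 node voltages V₁..V_4 plus 1 source current (V1)
R1: Y=0.01186+0.000j on G[3,1]
L1: Y=0.000-0.03951j on G[3,1]
R2: Y=0.05587+0.000j on G[1,3]
R3: Y=0.003817+0.000j on G[4,0]
R4: Y=0.0008621+0.000j on G[1,0]
L2: Y=0.000-0.3547j on G[4,0]
C1: Y=0.000+0.08836j on G[3,0]
I1: z[4]−=0.0274, z[3]+=0.0274
L3: Y=0.000-0.007038j on G[1,3]
L4: Y=0.000-0.001231j on G[4,2]
C2: Y=0.000+0.03175j on G[2,0]
V1: row V2−V1=1.29, i_V1 at 2,1
solve → V1=-0.2953-0.5379j, V2=0.9947-0.5379j, V3=-0.3383-0.1261j, V4=0.002594-0.07887j
aux → i_V1=-0.01651-0.03036j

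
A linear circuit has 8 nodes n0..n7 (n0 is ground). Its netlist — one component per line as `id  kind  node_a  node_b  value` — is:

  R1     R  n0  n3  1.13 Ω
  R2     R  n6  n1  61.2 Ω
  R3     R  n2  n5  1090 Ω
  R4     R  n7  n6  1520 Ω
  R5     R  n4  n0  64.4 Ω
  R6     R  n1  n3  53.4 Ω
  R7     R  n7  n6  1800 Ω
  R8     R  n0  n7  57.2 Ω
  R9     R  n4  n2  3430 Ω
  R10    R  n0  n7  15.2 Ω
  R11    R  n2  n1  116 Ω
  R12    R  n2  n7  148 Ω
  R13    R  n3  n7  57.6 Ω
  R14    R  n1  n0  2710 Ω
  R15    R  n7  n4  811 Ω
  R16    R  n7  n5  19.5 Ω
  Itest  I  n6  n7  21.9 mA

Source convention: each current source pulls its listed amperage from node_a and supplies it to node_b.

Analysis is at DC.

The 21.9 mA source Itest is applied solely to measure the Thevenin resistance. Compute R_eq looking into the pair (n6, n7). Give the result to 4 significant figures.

R_eq = 98.00 Ω

Apply KCL at each of the 7 non-ground nodes and solve the resulting linear system.
Node n1: branches {R2, R6, R11, R14} → V_1 = -0.8161
Node n2: branches {R3, R9, R11, R12} → V_2 = -0.3555
Node n3: branches {R1, R6, R13} → V_3 = -0.01378
Node n4: branches {R5, R9, R15} → V_4 = 0.004709
Node n5: branches {R3, R16} → V_5 = 0.1403
Node n6: branches {R2, R4, R7, Itest} → V_6 = -1.997
Node n7: branches {R4, R7, R8, R10, R12, R13, R15, R16, Itest} → V_7 = 0.1492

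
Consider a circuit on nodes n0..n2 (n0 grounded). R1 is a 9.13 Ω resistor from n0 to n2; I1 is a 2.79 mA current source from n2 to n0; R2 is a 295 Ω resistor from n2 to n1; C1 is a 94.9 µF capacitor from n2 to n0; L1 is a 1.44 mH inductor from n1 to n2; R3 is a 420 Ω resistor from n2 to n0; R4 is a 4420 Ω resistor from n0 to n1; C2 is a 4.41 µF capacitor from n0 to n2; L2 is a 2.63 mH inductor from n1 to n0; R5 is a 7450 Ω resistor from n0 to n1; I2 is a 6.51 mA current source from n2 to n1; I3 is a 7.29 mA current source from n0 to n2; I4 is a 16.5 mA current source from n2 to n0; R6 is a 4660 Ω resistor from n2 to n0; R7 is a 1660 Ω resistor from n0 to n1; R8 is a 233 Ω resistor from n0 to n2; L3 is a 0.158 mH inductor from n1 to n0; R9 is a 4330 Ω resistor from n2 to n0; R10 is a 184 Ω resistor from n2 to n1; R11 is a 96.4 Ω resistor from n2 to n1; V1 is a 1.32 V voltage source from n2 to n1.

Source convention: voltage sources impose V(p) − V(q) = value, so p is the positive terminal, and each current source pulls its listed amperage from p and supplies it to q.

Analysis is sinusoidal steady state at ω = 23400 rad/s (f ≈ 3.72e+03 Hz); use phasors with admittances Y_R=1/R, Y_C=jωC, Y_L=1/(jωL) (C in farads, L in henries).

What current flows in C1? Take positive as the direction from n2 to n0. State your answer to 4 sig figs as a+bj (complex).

0.01208-0.4119j A

MNA unknowns: 2 node voltages V₁..V_2 plus 1 source current (V1)
R1: Y=0.1095+0.000j on G[0,2]
I1: z[2]−=0.00279, z[0]+=0.00279
R2: Y=0.003390+0.000j on G[2,1]
C1: Y=0.000+2.221j on G[2,0]
L1: Y=0.000-0.02968j on G[1,2]
R3: Y=0.002381+0.000j on G[2,0]
R4: Y=0.0002262+0.000j on G[0,1]
C2: Y=0.000+0.1032j on G[0,2]
L2: Y=0.000-0.01625j on G[1,0]
R5: Y=0.0001342+0.000j on G[0,1]
I2: z[2]−=0.00651, z[1]+=0.00651
I3: z[0]−=0.00729, z[2]+=0.00729
I4: z[2]−=0.0165, z[0]+=0.0165
R6: Y=0.0002146+0.000j on G[2,0]
R7: Y=0.0006024+0.000j on G[0,1]
R8: Y=0.004292+0.000j on G[0,2]
L3: Y=0.000-0.2705j on G[1,0]
R9: Y=0.0002309+0.000j on G[2,0]
R10: Y=0.005435+0.000j on G[2,1]
R11: Y=0.01037+0.000j on G[2,1]
V1: row V2−V1=1.32, i_V1 at 2,1
solve → V1=-1.505-0.005441j, V2=-0.1855-0.005441j
aux → i_V1=-0.03486+0.4708j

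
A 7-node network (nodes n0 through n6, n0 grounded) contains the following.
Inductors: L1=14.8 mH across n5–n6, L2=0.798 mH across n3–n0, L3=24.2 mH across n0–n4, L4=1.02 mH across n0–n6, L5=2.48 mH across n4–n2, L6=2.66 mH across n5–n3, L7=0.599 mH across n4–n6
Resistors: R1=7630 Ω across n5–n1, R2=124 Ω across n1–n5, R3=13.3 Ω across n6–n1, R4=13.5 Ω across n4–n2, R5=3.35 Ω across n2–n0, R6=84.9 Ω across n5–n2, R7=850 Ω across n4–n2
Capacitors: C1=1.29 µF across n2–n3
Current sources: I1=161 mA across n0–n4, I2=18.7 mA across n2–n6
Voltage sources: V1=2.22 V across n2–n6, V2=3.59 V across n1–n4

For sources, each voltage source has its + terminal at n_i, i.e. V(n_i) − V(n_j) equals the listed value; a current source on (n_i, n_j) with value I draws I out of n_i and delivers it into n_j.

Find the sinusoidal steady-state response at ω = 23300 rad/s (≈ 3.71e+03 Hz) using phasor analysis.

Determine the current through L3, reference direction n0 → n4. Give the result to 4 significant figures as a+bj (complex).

0.0004970-0.002497j A

MNA unknowns: 6 node voltages V₁..V_6 plus 2 source currents (V1, V2)
L1: Y=0.000-0.002900j on G[5,6]
R1: Y=0.0001311+0.000j on G[5,1]
C1: Y=0.000+0.03006j on G[2,3]
I1: z[0]−=0.161, z[4]+=0.161
R2: Y=0.008065+0.000j on G[1,5]
R3: Y=0.07519+0.000j on G[6,1]
L2: Y=0.000-0.05378j on G[3,0]
L3: Y=0.000-0.001773j on G[0,4]
I2: z[2]−=0.0187, z[6]+=0.0187
L4: Y=0.000-0.04208j on G[0,6]
R4: Y=0.07407+0.000j on G[4,2]
R5: Y=0.2985+0.000j on G[2,0]
L5: Y=0.000-0.01731j on G[4,2]
L6: Y=0.000-0.01613j on G[5,3]
R6: Y=0.01178+0.000j on G[5,2]
L7: Y=0.000-0.07165j on G[4,6]
R7: Y=0.001176+0.000j on G[4,2]
V1: row V2−V6=2.22, i_V1 at 2,6
V2: row V1−V4=3.59, i_V2 at 1,4
solve → V1=2.182-0.2802j, V2=0.4850-0.2598j, V3=-0.03794+0.5141j, V4=-1.408-0.2802j, V5=0.8098+0.7861j, V6=-1.735-0.2598j
aux → i_V1=-0.3257+0.1054j, i_V2=-0.3058+0.01028j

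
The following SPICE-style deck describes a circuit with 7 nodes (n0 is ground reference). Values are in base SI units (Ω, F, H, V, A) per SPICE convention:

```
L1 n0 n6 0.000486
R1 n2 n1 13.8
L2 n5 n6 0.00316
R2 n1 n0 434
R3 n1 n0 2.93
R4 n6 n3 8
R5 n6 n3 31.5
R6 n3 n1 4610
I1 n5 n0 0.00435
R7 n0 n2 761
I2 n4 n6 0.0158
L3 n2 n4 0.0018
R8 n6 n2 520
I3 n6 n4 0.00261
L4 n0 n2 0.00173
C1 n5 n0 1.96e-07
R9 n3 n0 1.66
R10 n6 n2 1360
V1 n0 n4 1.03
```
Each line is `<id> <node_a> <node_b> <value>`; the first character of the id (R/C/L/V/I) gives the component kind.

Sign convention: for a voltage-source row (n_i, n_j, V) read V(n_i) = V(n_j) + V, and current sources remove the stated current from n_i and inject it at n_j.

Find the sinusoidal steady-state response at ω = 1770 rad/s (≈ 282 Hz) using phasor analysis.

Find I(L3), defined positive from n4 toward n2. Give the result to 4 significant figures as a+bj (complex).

-0.01564+0.1664j A

Apply KCL at each of the 6 non-ground nodes and solve the resulting linear system.
Node n1: branches {R1, R2, R3, R6} → V_1 = -0.08701+0.008672j
Node n2: branches {R1, R7, L3, R8, L4, R10} → V_2 = -0.4999+0.04981j
Node n3: branches {R4, R5, R6, R9} → V_3 = 9.572e-05+0.001321j
Node n4: branches {I2, L3, I3, V1} → V_4 = -1.030+0.000j
Node n5: branches {L2, I1, C1} → V_5 = 0.0005853-0.01798j
Node n6: branches {L1, L2, R4, R5, I2, R8, I3, R10} → V_6 = 0.0005842+0.006389j
Source currents: i(V1)=-0.002445+0.1664j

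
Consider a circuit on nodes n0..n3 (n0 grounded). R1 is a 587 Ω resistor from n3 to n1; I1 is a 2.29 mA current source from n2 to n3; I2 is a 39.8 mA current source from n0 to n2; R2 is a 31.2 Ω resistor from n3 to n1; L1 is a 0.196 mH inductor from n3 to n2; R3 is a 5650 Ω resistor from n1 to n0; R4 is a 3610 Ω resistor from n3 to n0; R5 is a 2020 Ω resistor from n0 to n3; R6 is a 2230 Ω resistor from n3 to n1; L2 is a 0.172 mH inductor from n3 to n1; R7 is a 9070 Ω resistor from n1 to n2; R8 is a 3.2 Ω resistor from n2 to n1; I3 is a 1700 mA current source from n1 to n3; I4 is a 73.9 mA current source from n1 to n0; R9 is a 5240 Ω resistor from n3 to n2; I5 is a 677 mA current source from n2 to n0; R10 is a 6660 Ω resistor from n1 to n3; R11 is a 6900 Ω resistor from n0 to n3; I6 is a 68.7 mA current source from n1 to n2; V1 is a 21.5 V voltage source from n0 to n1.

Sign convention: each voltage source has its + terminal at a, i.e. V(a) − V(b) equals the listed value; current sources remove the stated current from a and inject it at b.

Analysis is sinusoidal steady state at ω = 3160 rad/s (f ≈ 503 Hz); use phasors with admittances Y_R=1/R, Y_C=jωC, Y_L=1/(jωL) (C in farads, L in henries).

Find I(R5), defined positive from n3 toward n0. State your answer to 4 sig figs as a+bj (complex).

-0.01062+0.0003011j A

Element admittances at ω=3160 rad/s:
  Y(R1) = 0.001704+0.000j S between n3,n1
  I1: injects 0.00229 A into n3 (from n2)
  I2: injects 0.0398 A into n2 (from n0)
  Y(R2) = 0.03205+0.000j S between n3,n1
  Y(L1) = 0.000-1.615j S between n3,n2
  Y(R3) = 0.0001770+0.000j S between n1,n0
  Y(R4) = 0.0002770+0.000j S between n3,n0
  Y(R5) = 0.0004950+0.000j S between n0,n3
  Y(R6) = 0.0004484+0.000j S between n3,n1
  Y(L2) = 0.000-1.840j S between n3,n1
  Y(R7) = 0.0001103+0.000j S between n1,n2
  Y(R8) = 0.3125+0.000j S between n2,n1
  I3: injects 1.7 A into n3 (from n1)
  I4: injects 0.0739 A into n0 (from n1)
  Y(R9) = 0.0001908+0.000j S between n3,n2
  I5: injects 0.677 A into n0 (from n2)
  Y(R10) = 0.0001502+0.000j S between n1,n3
  Y(R11) = 0.0001449+0.000j S between n0,n3
  I6: injects 0.0687 A into n2 (from n1)
  V1: constraint V(n0)−V(n1) = 21.5
Assemble and solve the 4×4 MNA system:
  V(n1)=-21.50+0.000j  V(n2)=-21.40+0.2358j  V(n3)=-21.45+0.6082j
  i(V1)=0.6876+0.0005577j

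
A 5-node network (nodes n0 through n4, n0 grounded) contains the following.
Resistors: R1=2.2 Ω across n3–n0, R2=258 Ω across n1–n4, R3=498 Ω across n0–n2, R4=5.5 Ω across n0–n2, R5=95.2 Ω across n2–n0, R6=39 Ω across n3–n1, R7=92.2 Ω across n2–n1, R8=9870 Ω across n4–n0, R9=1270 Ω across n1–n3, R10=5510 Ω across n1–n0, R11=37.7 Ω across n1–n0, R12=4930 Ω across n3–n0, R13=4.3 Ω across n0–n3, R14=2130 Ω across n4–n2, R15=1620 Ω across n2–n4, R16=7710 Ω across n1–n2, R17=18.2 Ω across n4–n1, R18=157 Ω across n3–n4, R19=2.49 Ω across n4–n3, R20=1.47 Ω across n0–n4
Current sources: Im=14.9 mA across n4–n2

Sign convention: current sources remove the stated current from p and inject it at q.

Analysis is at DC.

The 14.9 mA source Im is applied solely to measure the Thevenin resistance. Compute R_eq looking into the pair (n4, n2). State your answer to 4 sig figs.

R_eq = 5.837 Ω

Element admittances at DC:
  Y(R1) = 0.4545 S between n3,n0
  Y(R2) = 0.003876 S between n1,n4
  Y(R3) = 0.002008 S between n0,n2
  Y(R4) = 0.1818 S between n0,n2
  Y(R5) = 0.01050 S between n2,n0
  Y(R6) = 0.02564 S between n3,n1
  Y(R7) = 0.01085 S between n2,n1
  Y(R8) = 0.0001013 S between n4,n0
  Y(R9) = 0.0007874 S between n1,n3
  Y(R10) = 0.0001815 S between n1,n0
  Y(R11) = 0.02653 S between n1,n0
  Y(R12) = 0.0002028 S between n3,n0
  Y(R13) = 0.2326 S between n0,n3
  Y(R14) = 0.0004695 S between n4,n2
  Y(R15) = 0.0006173 S between n2,n4
  Y(R16) = 0.0001297 S between n1,n2
  Y(R17) = 0.05495 S between n4,n1
  Y(R18) = 0.006369 S between n3,n4
  Y(R19) = 0.4016 S between n4,n3
  Y(R20) = 0.6803 S between n0,n4
  Im: injects 0.0149 A into n2 (from n4)
Assemble and solve the 4×4 MNA system:
  V(n1)=-0.001905  V(n2)=0.07201  V(n3)=-0.005484  V(n4)=-0.01495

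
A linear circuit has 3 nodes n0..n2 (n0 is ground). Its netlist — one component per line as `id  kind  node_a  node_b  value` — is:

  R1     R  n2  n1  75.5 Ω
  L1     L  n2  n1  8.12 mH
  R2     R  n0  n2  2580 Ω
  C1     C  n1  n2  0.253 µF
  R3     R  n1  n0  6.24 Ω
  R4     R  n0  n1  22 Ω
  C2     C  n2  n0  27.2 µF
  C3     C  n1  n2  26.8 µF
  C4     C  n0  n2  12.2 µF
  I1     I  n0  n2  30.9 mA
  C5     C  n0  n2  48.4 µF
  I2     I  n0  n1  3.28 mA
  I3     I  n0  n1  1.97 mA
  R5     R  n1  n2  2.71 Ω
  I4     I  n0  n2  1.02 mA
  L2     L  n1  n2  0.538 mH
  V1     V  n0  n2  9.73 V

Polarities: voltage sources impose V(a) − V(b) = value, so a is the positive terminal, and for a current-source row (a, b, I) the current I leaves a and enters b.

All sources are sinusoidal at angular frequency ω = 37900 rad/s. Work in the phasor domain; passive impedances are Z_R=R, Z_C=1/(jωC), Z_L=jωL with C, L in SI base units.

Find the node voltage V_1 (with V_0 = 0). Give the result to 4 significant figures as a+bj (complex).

Apply KCL at each of the 2 non-ground nodes and solve the resulting linear system.
Node n1: branches {R1, L1, C1, R3, R4, C3, I2, I3, R5, L2} → V_1 = -8.817-1.511j
Node n2: branches {R1, L1, R2, C1, C2, C3, C4, I1, C5, R5, I4, L2, V1} → V_2 = -9.730+0.000j
Source currents: i(V1)=-1.855-32.69j

-8.817-1.511j V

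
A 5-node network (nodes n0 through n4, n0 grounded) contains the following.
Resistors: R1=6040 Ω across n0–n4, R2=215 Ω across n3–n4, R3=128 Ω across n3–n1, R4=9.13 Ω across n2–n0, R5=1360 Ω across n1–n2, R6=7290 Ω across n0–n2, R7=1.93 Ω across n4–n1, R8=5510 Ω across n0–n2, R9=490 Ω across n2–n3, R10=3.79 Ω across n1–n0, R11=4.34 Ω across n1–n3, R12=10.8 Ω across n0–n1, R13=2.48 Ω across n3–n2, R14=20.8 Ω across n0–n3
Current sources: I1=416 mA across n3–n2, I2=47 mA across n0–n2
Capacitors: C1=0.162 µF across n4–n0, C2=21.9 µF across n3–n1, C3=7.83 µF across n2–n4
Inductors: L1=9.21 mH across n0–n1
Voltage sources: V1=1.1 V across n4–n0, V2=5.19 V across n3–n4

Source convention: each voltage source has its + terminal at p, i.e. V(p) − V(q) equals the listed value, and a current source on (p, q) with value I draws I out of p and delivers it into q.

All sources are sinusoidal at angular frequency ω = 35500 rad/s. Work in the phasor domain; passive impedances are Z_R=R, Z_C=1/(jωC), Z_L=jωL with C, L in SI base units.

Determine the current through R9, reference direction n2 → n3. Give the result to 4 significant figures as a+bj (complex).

-0.003086-0.004038j A

Element admittances at ω=35500 rad/s:
  Y(R1) = 0.0001656+0.000j S between n0,n4
  Y(R2) = 0.004651+0.000j S between n3,n4
  Y(R3) = 0.007812+0.000j S between n3,n1
  Y(R4) = 0.1095+0.000j S between n2,n0
  Y(R5) = 0.0007353+0.000j S between n1,n2
  I1: injects 0.416 A into n2 (from n3)
  Y(C1) = 0.000+0.005751j S between n4,n0
  Y(R6) = 0.0001372+0.000j S between n0,n2
  Y(R7) = 0.5181+0.000j S between n4,n1
  Y(C2) = 0.000+0.7774j S between n3,n1
  Y(R8) = 0.0001815+0.000j S between n0,n2
  I2: injects 0.047 A into n2 (from n0)
  Y(R9) = 0.002041+0.000j S between n2,n3
  Y(R10) = 0.2639+0.000j S between n1,n0
  Y(R11) = 0.2304+0.000j S between n1,n3
  Y(R12) = 0.09259+0.000j S between n0,n1
  Y(R13) = 0.4032+0.000j S between n3,n2
  Y(C3) = 0.000+0.2780j S between n2,n4
  Y(R14) = 0.04808+0.000j S between n0,n3
  Y(L1) = 0.000-0.003059j S between n0,n1
  V1: constraint V(n4)−V(n0) = 1.1
  V2: constraint V(n3)−V(n4) = 5.19
Assemble and solve the 6×6 MNA system:
  V(n1)=3.312+2.087j  V(n2)=4.778-1.979j  V(n3)=6.290+0.000j  V(n4)=1.100+0.000j
  i(V1)=-1.967-0.5227j  i(V2)=-3.687-2.620j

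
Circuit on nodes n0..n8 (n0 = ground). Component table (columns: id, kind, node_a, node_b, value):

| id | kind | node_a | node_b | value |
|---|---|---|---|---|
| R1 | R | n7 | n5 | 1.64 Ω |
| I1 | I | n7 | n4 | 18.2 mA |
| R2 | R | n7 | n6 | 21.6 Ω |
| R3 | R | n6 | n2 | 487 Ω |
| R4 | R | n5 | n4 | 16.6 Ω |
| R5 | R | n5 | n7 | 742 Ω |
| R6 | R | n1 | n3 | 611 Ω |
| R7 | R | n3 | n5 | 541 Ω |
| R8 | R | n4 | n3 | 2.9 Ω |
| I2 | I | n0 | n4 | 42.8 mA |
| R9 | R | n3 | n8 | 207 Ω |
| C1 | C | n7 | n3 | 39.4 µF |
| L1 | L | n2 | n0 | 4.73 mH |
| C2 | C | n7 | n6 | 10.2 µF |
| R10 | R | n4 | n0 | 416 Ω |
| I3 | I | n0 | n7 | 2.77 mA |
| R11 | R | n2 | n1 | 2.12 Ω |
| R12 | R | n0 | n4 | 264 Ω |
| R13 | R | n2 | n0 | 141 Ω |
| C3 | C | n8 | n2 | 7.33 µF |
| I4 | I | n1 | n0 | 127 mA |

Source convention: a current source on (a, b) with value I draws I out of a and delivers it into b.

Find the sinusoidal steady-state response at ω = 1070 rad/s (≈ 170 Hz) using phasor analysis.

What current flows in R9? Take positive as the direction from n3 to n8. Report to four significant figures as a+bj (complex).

0.01249+0.005998j A

MNA unknowns: 8 node voltages V₁..V_8
R1: Y=0.6098+0.000j on G[7,5]
I1: z[7]−=0.0182, z[4]+=0.0182
R2: Y=0.04630+0.000j on G[7,6]
R3: Y=0.002053+0.000j on G[6,2]
R4: Y=0.06024+0.000j on G[5,4]
R5: Y=0.001348+0.000j on G[5,7]
R6: Y=0.001637+0.000j on G[1,3]
R7: Y=0.001848+0.000j on G[3,5]
R8: Y=0.3448+0.000j on G[4,3]
I2: z[0]−=0.0428, z[4]+=0.0428
R9: Y=0.004831+0.000j on G[3,8]
C1: Y=0.000+0.04216j on G[7,3]
L1: Y=0.000-0.1976j on G[2,0]
C2: Y=0.000+0.01091j on G[7,6]
R10: Y=0.002404+0.000j on G[4,0]
I3: z[0]−=0.00277, z[7]+=0.00277
R11: Y=0.4717+0.000j on G[2,1]
R12: Y=0.003788+0.000j on G[0,4]
R13: Y=0.007092+0.000j on G[2,0]
C3: Y=0.000+0.007843j on G[8,2]
I4: z[1]−=0.127, z[0]+=0.127
solve → V1=-0.3013-0.5177j, V2=-0.04455-0.5165j, V3=3.305-0.8671j, V4=3.381-0.8302j, V5=3.148-0.7045j, V6=2.999-0.6556j, V7=3.125-0.6916j, V8=0.7202-2.109j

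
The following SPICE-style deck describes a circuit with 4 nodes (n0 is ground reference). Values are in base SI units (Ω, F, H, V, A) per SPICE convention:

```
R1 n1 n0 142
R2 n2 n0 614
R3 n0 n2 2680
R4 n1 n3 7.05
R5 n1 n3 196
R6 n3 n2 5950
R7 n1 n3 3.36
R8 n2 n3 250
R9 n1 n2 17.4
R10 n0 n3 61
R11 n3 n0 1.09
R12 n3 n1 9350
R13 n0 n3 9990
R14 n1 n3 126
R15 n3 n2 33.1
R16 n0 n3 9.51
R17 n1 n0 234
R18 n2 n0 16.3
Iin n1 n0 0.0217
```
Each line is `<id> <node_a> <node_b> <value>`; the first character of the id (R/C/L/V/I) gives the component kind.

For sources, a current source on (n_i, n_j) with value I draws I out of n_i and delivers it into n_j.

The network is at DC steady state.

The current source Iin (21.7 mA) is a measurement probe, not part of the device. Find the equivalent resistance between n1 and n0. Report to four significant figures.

MNA unknowns: 3 node voltages V₁..V_3
R1: Y=0.007042 on G[1,0]
R2: Y=0.001629 on G[2,0]
R3: Y=0.0003731 on G[0,2]
R4: Y=0.1418 on G[1,3]
R5: Y=0.005102 on G[1,3]
R6: Y=0.0001681 on G[3,2]
R7: Y=0.2976 on G[1,3]
R8: Y=0.004000 on G[2,3]
R9: Y=0.05747 on G[1,2]
R10: Y=0.01639 on G[0,3]
R11: Y=0.9174 on G[3,0]
R12: Y=0.0001070 on G[3,1]
R13: Y=0.0001001 on G[0,3]
R14: Y=0.007937 on G[1,3]
R15: Y=0.03021 on G[3,2]
R16: Y=0.1052 on G[0,3]
R17: Y=0.004274 on G[1,0]
R18: Y=0.06135 on G[2,0]
Iin: z[1]−=0.0217, z[0]+=0.0217
solve → V1=-0.06070, V2=-0.02660, V3=-0.01860

R_eq = 2.797 Ω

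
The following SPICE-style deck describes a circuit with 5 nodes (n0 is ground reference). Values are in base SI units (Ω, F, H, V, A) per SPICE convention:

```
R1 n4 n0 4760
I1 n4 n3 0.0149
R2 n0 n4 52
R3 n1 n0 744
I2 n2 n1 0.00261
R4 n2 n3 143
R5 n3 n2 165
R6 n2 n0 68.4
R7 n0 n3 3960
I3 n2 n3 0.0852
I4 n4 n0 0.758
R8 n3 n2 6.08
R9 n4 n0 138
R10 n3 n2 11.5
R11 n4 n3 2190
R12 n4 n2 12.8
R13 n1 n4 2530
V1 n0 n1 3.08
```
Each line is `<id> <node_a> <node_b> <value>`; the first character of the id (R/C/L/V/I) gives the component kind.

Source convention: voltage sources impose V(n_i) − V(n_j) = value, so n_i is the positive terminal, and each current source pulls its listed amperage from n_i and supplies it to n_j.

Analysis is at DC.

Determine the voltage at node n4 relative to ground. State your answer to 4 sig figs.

-19.29 V

Element admittances at DC:
  Y(R1) = 0.0002101 S between n4,n0
  I1: injects 0.0149 A into n3 (from n4)
  Y(R2) = 0.01923 S between n0,n4
  Y(R3) = 0.001344 S between n1,n0
  I2: injects 0.00261 A into n1 (from n2)
  Y(R4) = 0.006993 S between n2,n3
  Y(R5) = 0.006061 S between n3,n2
  Y(R6) = 0.01462 S between n2,n0
  Y(R7) = 0.0002525 S between n0,n3
  I3: injects 0.0852 A into n3 (from n2)
  I4: injects 0.758 A into n0 (from n4)
  Y(R8) = 0.1645 S between n3,n2
  Y(R9) = 0.007246 S between n4,n0
  Y(R10) = 0.08696 S between n3,n2
  Y(R11) = 0.0004566 S between n4,n3
  Y(R12) = 0.07812 S between n4,n2
  Y(R13) = 0.0003953 S between n1,n4
  V1: constraint V(n0)−V(n1) = 3.08
Assemble and solve the 5×5 MNA system:
  V(n1)=-3.080  V(n2)=-16.10  V(n3)=-15.71  V(n4)=-19.29
  i(V1)=-0.0003408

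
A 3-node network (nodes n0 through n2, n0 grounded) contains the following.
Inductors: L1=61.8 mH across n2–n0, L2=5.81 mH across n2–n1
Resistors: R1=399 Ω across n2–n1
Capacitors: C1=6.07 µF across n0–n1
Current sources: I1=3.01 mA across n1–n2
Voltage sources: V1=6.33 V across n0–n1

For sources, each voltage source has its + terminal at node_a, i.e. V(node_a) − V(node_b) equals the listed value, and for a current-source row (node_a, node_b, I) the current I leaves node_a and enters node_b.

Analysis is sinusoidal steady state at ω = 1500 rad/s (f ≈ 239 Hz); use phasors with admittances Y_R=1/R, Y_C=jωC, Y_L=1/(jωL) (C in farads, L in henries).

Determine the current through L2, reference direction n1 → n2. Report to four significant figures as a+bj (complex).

Apply KCL at each of the 2 non-ground nodes and solve the resulting linear system.
Node n1: branches {R1, C1, L2, I1, V1} → V_1 = -6.330+0.000j
Node n2: branches {L1, R1, L2, I1} → V_2 = -5.786+0.01311j
Source currents: i(V1)=0.0001414+0.004779j

-0.001505+0.06245j A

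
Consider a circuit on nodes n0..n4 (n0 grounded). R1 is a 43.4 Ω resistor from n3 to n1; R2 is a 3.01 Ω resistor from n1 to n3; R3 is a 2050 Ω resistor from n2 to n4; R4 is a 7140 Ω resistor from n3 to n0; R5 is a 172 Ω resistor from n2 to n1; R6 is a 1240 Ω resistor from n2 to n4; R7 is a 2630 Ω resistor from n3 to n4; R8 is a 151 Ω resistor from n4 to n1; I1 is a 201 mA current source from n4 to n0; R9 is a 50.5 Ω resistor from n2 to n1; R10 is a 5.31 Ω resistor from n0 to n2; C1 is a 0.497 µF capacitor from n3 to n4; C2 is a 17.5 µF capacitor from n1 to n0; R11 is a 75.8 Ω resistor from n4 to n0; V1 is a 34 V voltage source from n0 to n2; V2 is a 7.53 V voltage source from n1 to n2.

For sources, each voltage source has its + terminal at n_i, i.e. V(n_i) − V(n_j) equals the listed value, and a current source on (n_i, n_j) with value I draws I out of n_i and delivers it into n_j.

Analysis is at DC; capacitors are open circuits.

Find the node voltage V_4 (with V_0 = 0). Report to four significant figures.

-20.03 V

Apply KCL at each of the 4 non-ground nodes and solve the resulting linear system.
Node n1: branches {R1, R2, R5, R8, R9, C2, V2} → V_1 = -26.47
Node n2: branches {R3, R5, R6, R9, R10, V1, V2} → V_2 = -34.00
Node n3: branches {R1, R2, R4, R7, C1} → V_3 = -26.45
Node n4: branches {R3, R6, R7, R8, I1, C1, R11} → V_4 = -20.03
Source currents: i(V1)=-6.470, i(V2)=-0.1441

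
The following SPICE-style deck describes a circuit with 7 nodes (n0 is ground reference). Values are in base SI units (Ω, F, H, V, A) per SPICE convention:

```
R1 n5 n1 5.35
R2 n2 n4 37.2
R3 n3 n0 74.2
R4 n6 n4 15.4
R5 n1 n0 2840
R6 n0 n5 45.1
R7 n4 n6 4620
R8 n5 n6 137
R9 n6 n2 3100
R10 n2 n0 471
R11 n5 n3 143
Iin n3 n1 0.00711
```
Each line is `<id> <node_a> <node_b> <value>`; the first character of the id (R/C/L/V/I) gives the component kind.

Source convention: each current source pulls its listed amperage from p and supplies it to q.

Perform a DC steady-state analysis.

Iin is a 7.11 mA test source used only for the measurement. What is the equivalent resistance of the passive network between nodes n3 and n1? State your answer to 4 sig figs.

Apply KCL at each of the 6 non-ground nodes and solve the resulting linear system.
Node n1: branches {R1, R5, Iin} → V_1 = 0.2006
Node n2: branches {R2, R9, R10} → V_2 = 0.1163
Node n3: branches {R3, R11, Iin} → V_3 = -0.2917
Node n4: branches {R2, R4, R7} → V_4 = 0.1254
Node n5: branches {R1, R6, R8, R11} → V_5 = 0.1630
Node n6: branches {R4, R7, R8, R9} → V_6 = 0.1291

R_eq = 69.24 Ω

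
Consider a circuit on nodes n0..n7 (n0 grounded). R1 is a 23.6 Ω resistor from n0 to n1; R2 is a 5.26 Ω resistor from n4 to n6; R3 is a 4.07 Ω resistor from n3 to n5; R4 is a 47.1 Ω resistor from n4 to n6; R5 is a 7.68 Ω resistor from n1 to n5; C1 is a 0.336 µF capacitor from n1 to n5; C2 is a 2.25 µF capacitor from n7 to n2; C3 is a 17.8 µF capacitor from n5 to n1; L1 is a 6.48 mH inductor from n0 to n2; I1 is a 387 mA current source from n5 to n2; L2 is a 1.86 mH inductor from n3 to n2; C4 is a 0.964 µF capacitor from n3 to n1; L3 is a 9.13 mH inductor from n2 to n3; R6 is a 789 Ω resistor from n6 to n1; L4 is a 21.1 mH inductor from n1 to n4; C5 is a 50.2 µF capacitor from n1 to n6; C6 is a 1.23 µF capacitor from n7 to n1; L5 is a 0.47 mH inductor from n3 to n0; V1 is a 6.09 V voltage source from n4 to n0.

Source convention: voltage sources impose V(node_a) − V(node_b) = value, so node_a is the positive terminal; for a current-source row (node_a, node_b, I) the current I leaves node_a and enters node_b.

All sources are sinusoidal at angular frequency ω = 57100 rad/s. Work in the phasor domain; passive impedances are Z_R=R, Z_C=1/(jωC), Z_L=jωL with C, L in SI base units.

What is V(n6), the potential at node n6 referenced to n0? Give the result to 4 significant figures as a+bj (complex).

4.888+0.6830j V

Apply KCL at each of the 7 non-ground nodes and solve the resulting linear system.
Node n1: branches {R1, R5, C1, C3, C4, R6, L4, C5, C6} → V_1 = 4.938+0.7717j
Node n2: branches {C2, L1, I1, L2, L3} → V_2 = 5.568-11.96j
Node n3: branches {R3, L2, C4, L3, L5} → V_3 = 4.373+2.052j
Node n4: branches {R2, R4, L4, V1} → V_4 = 6.090+0.000j
Node n5: branches {R3, R5, C1, C3, I1} → V_5 = 5.044+1.318j
Node n6: branches {R2, R4, R6, C5} → V_6 = 4.888+0.6830j
Node n7: branches {C2, C6} → V_7 = 5.345-7.460j
Source currents: i(V1)=-0.2534+0.1453j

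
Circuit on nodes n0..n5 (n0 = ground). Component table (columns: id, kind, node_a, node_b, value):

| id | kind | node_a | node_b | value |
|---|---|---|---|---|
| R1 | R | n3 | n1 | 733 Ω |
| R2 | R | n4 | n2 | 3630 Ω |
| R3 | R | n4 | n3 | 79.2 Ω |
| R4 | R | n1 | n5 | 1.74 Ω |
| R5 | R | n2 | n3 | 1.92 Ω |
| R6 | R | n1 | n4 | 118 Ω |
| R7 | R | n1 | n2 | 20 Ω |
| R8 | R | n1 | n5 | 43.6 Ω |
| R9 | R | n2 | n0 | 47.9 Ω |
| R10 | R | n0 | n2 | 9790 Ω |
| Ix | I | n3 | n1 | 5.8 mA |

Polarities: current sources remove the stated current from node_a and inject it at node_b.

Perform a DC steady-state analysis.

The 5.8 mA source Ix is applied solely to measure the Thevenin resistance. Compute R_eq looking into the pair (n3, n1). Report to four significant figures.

R_eq = 19.20 Ω

Element admittances at DC:
  Y(R1) = 0.001364 S between n3,n1
  Y(R2) = 0.0002755 S between n4,n2
  Y(R3) = 0.01263 S between n4,n3
  Y(R4) = 0.5747 S between n1,n5
  Y(R5) = 0.5208 S between n2,n3
  Y(R6) = 0.008475 S between n1,n4
  Y(R7) = 0.05000 S between n1,n2
  Y(R8) = 0.02294 S between n1,n5
  Y(R9) = 0.02088 S between n2,n0
  Y(R10) = 0.0001021 S between n0,n2
  Ix: injects 0.0058 A into n1 (from n3)
Assemble and solve the 5×5 MNA system:
  V(n1)=0.1016  V(n2)=0.000  V(n3)=-0.009771  V(n4)=0.03450  V(n5)=0.1016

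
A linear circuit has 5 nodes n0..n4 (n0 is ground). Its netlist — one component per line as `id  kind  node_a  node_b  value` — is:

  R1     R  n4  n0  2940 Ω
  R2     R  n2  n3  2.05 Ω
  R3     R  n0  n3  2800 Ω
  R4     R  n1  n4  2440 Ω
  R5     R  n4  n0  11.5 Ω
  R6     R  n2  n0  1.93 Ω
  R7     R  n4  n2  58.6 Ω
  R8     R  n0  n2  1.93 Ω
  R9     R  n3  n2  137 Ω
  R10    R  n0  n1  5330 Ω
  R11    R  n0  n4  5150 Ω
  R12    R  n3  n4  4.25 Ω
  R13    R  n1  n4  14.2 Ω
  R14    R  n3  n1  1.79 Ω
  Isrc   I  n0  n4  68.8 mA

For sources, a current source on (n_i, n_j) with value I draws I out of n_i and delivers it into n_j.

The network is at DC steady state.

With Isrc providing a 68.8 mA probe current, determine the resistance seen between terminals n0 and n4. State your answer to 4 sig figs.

R_eq = 3.884 Ω

MNA unknowns: 4 node voltages V₁..V_4
R1: Y=0.0003401 on G[4,0]
R2: Y=0.4878 on G[2,3]
R3: Y=0.0003571 on G[0,3]
R4: Y=0.0004098 on G[1,4]
R5: Y=0.08696 on G[4,0]
R6: Y=0.5181 on G[2,0]
R7: Y=0.01706 on G[4,2]
R8: Y=0.5181 on G[0,2]
R9: Y=0.007299 on G[3,2]
R10: Y=0.0001876 on G[0,1]
R11: Y=0.0001942 on G[0,4]
R12: Y=0.2353 on G[3,4]
R13: Y=0.07042 on G[1,4]
R14: Y=0.5587 on G[3,1]
Isrc: z[0]−=0.0688, z[4]+=0.0688
solve → V1=0.1433, V2=0.04376, V3=0.1277, V4=0.2672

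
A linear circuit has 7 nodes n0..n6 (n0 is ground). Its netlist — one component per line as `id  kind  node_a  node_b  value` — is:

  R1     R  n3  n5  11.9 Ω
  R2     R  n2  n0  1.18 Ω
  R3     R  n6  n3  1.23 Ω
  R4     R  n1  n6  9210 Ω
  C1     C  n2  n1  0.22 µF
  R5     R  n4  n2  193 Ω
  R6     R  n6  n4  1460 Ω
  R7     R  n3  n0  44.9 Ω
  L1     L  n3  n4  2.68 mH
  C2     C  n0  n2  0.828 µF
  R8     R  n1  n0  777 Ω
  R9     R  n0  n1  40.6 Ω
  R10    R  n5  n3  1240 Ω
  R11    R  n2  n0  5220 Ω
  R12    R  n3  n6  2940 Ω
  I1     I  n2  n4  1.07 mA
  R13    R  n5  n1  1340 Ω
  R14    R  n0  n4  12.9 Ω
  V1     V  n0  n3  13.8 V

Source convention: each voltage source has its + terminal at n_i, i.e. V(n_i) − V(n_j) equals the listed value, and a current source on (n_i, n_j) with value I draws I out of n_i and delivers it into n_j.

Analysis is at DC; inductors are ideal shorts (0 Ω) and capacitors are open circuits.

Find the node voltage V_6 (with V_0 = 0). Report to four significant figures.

-13.80 V

MNA unknowns: 6 node voltages V₁..V_6 plus 2 source currents (L1, V1)
R1: Y=0.08403 on G[3,5]
R2: Y=0.8475 on G[2,0]
R3: Y=0.8130 on G[6,3]
R4: Y=0.0001086 on G[1,6]
C1: Y=0.000 on G[2,1]
R5: Y=0.005181 on G[4,2]
R6: Y=0.0006849 on G[6,4]
R7: Y=0.02227 on G[3,0]
L1: row V3−V4=0, i_L1 at 3,4
C2: Y=0.000 on G[0,2]
R8: Y=0.001287 on G[1,0]
R9: Y=0.02463 on G[0,1]
R10: Y=0.0008065 on G[5,3]
R11: Y=0.0001916 on G[2,0]
R12: Y=0.0003401 on G[3,6]
I1: z[2]−=0.00107, z[4]+=0.00107
R13: Y=0.0007463 on G[5,1]
R14: Y=0.07752 on G[0,4]
V1: row V0−V3=13.8, i_V1 at 0,3
solve → V1=-0.4374, V2=-0.08510, V3=-13.80, V4=-13.80, V5=-13.68, V6=-13.80
aux → i_L1=-1.142, i_V1=-1.461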